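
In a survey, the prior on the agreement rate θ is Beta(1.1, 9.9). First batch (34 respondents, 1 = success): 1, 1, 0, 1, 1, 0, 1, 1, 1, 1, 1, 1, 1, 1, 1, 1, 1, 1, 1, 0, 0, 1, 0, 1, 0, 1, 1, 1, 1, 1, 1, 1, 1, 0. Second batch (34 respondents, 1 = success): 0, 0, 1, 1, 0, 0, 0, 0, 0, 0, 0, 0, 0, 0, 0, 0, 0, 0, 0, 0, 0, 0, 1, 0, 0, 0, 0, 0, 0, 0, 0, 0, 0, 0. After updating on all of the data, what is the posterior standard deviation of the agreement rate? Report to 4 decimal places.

The Beta prior is conjugate to a Binomial/Bernoulli likelihood; the update adds successes to α and failures to β.
After batch 1: Beta(1.1+27, 9.9+7) = Beta(28.1, 16.9).
After batch 2: Beta(28.1+3, 16.9+31) = Beta(31.1, 47.9).
Var = αβ/((α+β)²(α+β+1)) = 31.1·47.9/(79.0²·80.0) = 0.00298368; SD = √0.00298368 = 0.0546.

0.0546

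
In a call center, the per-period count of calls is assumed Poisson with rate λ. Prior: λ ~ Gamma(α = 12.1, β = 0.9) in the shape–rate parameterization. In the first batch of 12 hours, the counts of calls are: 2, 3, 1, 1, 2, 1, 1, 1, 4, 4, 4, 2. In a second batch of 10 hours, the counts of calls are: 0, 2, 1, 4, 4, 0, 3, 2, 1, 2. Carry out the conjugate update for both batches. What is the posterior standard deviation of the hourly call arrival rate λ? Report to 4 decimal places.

With a Gamma(shape α, rate β) prior, the Poisson likelihood is conjugate: the posterior is Gamma(α + ΣXᵢ, β + n).
Batch 1: sum of counts S = 26 over n = 12 hours.
After batch 1: Gamma(α+S, β+n) = Gamma(12.1+26, 0.9+12) = Gamma(38.1, 12.9).
Batch 2: sum of counts S = 19 over n = 10 hours.
After batch 2: Gamma(α+S, β+n) = Gamma(38.1+19, 12.9+10) = Gamma(57.1, 22.9).
SD = √α/β = √57.1/22.9 = 0.3300.

0.3300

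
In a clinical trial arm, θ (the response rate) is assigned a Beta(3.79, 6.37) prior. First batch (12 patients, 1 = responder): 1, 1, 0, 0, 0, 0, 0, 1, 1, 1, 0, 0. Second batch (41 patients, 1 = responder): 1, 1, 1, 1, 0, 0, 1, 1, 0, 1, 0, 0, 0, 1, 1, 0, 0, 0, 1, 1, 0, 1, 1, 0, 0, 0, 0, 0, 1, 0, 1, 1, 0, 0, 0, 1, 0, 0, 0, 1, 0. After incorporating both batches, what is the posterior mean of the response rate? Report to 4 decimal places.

0.4242

The Beta prior is conjugate to a Binomial/Bernoulli likelihood; the update adds successes to α and failures to β.
After batch 1: Beta(3.79+5, 6.37+7) = Beta(8.79, 13.37).
After batch 2: Beta(8.79+18, 13.37+23) = Beta(26.79, 36.37).
Posterior mean = α/(α+β) = 26.79/63.16 = 0.4242.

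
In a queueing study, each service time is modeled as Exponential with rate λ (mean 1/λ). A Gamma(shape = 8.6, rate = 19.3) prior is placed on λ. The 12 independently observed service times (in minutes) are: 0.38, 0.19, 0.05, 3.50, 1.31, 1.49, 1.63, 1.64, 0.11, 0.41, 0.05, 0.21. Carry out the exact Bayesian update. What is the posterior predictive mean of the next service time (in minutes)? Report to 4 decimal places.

1.5444

With a Gamma(shape α, rate β) prior on the exponential rate λ, the posterior after n observations with total T = Σxᵢ is Gamma(α+n, β+T).
Sum of observations T = 10.97 minutes; n = 12.
Posterior: Gamma(8.6+12, 19.3+10.97) = Gamma(20.6, 30.27).
The predictive distribution for the next observation is Lomax; its mean is β/(α−1) = 30.27/19.6 = 1.5444.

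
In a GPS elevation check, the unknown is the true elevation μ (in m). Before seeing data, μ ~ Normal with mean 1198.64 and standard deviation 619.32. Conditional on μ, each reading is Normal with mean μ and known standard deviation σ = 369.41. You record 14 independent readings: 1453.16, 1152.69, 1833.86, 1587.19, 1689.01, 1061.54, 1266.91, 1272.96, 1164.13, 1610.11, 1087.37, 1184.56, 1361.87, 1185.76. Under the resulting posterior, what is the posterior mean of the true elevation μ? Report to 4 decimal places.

1347.0234

For Normal data with known variance σ², a Normal(μ₀, σ₀²) prior on μ is conjugate. Posterior precision = 1/σ₀² + n/σ²; posterior mean is the precision-weighted average of μ₀ and x̄.
Σxᵢ = 1453.16 + 1152.69 + 1833.86 + 1587.19 + 1689.01 + 1061.54 + 1266.91 + 1272.96 + 1164.13 + 1610.11 + 1087.37 + 1184.56 + 1361.87 + 1185.76 = 18911.12, so n·x̄ = 18911.12.
σ₀² = 619.32² = 383557.2624, σ² = 369.41² = 136463.7481; σ² + n·σ₀² = 136463.7481 + 14·383557.2624 = 5506265.4217.
Posterior mean = (μ₀/σ₀² + n·x̄/σ²)/(1/σ₀² + n/σ²) = (σ²·μ₀ + σ₀²·n·x̄)/(σ² + n·σ₀²) = (136463.7481·1198.64 + 383557.2624·18911.12)/5506265.4217 = 7417068323.140472/5506265.4217 = 1347.0234.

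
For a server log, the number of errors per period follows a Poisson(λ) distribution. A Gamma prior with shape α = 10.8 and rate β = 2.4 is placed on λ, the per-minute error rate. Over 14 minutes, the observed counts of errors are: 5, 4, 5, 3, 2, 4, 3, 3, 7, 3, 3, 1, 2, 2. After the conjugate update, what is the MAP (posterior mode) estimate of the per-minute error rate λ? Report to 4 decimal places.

3.4634

With a Gamma(shape α, rate β) prior, the Poisson likelihood is conjugate: the posterior is Gamma(α + ΣXᵢ, β + n).
Sum of counts S = 47 over n = 14 minutes.
Posterior: Gamma(α+S, β+n) = Gamma(10.8+47, 2.4+14) = Gamma(57.8, 16.4).
Mode of Gamma(α,β) for α≥1 is (α−1)/β = 56.8/16.4 = 3.4634.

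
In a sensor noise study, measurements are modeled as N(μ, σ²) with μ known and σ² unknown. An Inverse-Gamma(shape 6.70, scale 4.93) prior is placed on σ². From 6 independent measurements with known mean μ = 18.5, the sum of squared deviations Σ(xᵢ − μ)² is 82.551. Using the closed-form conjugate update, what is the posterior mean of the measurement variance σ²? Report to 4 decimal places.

With known mean μ and an Inverse-Gamma(α, β) prior on σ², the Normal likelihood is conjugate: posterior is Inv-Gamma(α + n/2, β + Σ(xᵢ−μ)²/2).
Posterior: Inv-Gamma(6.70 + 6/2, 4.93 + 82.551/2) = Inv-Gamma(9.70, 46.2055).
E[σ²|data] = β/(α−1) = 46.2055/8.70 = 5.3110.

5.3110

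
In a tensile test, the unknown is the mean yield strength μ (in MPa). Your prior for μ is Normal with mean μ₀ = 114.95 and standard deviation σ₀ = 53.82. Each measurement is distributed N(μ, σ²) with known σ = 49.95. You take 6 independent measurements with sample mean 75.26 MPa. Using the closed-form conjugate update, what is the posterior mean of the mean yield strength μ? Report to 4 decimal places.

80.2426

For Normal data with known variance σ², a Normal(μ₀, σ₀²) prior on μ is conjugate. Posterior precision = 1/σ₀² + n/σ²; posterior mean is the precision-weighted average of μ₀ and x̄.
n·x̄ = 6·75.26 = 451.56.
σ₀² = 53.82² = 2896.5924, σ² = 49.95² = 2495.0025; σ² + n·σ₀² = 2495.0025 + 6·2896.5924 = 19874.5569.
Posterior mean = (μ₀/σ₀² + n·x̄/σ²)/(1/σ₀² + n/σ²) = (σ²·μ₀ + σ₀²·n·x̄)/(σ² + n·σ₀²) = (2495.0025·114.95 + 2896.5924·451.56)/19874.5569 = 1594785.801519/19874.5569 = 80.2426.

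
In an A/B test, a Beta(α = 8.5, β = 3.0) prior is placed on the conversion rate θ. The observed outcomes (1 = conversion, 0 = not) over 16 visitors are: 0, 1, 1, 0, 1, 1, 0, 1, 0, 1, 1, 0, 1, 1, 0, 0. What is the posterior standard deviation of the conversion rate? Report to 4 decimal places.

0.0901

The Beta prior is conjugate to a Binomial/Bernoulli likelihood; the update adds successes to α and failures to β.
Posterior: Beta(α+k, β+n−k) = Beta(8.5+9, 3.0+7) = Beta(17.5, 10.0).
Var = αβ/((α+β)²(α+β+1)) = 17.5·10.0/(27.5²·28.5) = 0.00811947; SD = √0.00811947 = 0.0901.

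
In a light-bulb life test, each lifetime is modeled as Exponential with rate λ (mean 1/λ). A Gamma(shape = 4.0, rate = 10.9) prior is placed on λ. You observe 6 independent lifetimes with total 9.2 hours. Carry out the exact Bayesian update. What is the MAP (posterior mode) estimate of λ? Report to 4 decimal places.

With a Gamma(shape α, rate β) prior on the exponential rate λ, the posterior after n observations with total T = Σxᵢ is Gamma(α+n, β+T).
Posterior: Gamma(4.0+6, 10.9+9.2) = Gamma(10.0, 20.1).
Mode = (α−1)/β = 0.4478.

0.4478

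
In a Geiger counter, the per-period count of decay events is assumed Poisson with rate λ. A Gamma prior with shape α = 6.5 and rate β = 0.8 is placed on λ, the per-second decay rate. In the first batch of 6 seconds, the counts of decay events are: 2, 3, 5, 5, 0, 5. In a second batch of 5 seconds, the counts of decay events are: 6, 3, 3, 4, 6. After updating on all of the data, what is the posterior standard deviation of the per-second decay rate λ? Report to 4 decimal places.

0.5902

With a Gamma(shape α, rate β) prior, the Poisson likelihood is conjugate: the posterior is Gamma(α + ΣXᵢ, β + n).
Batch 1: sum of counts S = 20 over n = 6 seconds.
After batch 1: Gamma(α+S, β+n) = Gamma(6.5+20, 0.8+6) = Gamma(26.5, 6.8).
Batch 2: sum of counts S = 22 over n = 5 seconds.
After batch 2: Gamma(α+S, β+n) = Gamma(26.5+22, 6.8+5) = Gamma(48.5, 11.8).
SD = √α/β = √48.5/11.8 = 0.5902.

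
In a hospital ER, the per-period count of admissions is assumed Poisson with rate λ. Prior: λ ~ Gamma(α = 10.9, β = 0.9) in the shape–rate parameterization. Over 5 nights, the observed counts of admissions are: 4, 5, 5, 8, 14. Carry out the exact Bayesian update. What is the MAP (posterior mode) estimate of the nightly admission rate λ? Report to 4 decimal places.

7.7797

With a Gamma(shape α, rate β) prior, the Poisson likelihood is conjugate: the posterior is Gamma(α + ΣXᵢ, β + n).
Sum of counts S = 36 over n = 5 nights.
Posterior: Gamma(α+S, β+n) = Gamma(10.9+36, 0.9+5) = Gamma(46.9, 5.9).
Mode of Gamma(α,β) for α≥1 is (α−1)/β = 45.9/5.9 = 7.7797.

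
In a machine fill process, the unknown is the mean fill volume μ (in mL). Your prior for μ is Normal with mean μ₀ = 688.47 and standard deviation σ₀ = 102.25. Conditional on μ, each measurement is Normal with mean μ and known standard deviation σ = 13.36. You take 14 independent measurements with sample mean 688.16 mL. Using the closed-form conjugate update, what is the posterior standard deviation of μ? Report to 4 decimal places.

3.5684

For Normal data with known variance σ², a Normal(μ₀, σ₀²) prior on μ is conjugate. Posterior precision = 1/σ₀² + n/σ²; posterior mean is the precision-weighted average of μ₀ and x̄.
σ₀² = 102.25² = 10455.0625, σ² = 13.36² = 178.4896; σ² + n·σ₀² = 178.4896 + 14·10455.0625 = 146549.3646.
Posterior precision = 1/σ₀² + n/σ² = 1/10455.0625 + 14/178.4896 = (σ² + n·σ₀²)/(σ₀²σ²) = 146549.3646/(10455.0625·178.4896); posterior variance σₙ² = σ₀²σ²/(σ² + n·σ₀²) = 10455.0625·178.4896/146549.3646 = 12.733729.
Posterior SD = √σₙ² = √(10455.0625·178.4896/146549.3646) = 3.5684.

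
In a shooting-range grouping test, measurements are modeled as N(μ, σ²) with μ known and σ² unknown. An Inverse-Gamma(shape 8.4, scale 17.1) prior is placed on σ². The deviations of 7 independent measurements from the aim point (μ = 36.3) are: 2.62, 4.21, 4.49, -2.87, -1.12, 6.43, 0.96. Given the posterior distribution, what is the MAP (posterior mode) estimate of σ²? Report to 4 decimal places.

5.0661

With known mean μ and an Inverse-Gamma(α, β) prior on σ², the Normal likelihood is conjugate: posterior is Inv-Gamma(α + n/2, β + Σ(xᵢ−μ)²/2).
Σ(xᵢ−μ)² = (2.62)² + (4.21)² + (4.49)² + (-2.87)² + (-1.12)² + (6.43)² + (0.96)² = 96.5064.
Posterior: Inv-Gamma(8.4 + 7/2, 17.1 + 96.5064/2) = Inv-Gamma(11.90, 65.35320).
Mode = β/(α+1) = 65.35320/12.90 = 5.0661.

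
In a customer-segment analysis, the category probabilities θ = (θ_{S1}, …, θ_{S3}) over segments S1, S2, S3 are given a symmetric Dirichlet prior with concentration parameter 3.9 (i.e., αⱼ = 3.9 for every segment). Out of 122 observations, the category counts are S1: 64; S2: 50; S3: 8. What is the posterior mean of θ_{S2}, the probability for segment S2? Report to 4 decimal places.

The Dirichlet prior is conjugate to the Multinomial likelihood: each posterior αⱼ = prior αⱼ + observed count nⱼ.
Posterior concentration: (67.9, 53.9, 11.9), total = 133.7.
E[θ_{S2}|data] = α_{S2}/Σα = 53.9/133.7 = 0.4031.

0.4031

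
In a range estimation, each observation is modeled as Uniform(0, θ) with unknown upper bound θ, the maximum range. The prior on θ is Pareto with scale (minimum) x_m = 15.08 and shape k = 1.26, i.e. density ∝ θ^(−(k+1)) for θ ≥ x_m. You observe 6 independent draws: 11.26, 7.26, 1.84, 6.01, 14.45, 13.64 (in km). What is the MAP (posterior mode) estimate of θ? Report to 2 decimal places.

15.08

A Pareto(scale x_m, shape k) prior on the upper bound θ of Uniform(0, θ) is conjugate: posterior is Pareto(max(x_m, max xᵢ), k + n).
Sample maximum = 14.45; prior scale x_m = 15.08 → posterior scale = max = 15.08.
Posterior shape = 1.26 + 6 = 7.26.
The Pareto density is decreasing on [x_m, ∞), so the mode is x_m = 15.08.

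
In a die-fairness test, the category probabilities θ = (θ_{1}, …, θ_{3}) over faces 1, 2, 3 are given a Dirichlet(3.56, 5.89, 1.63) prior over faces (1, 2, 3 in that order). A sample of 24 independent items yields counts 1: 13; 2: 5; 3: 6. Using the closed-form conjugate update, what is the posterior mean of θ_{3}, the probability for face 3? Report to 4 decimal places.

0.2175

The Dirichlet prior is conjugate to the Multinomial likelihood: each posterior αⱼ = prior αⱼ + observed count nⱼ.
Posterior concentration: (16.56, 10.89, 7.63), total = 35.08.
E[θ_{3}|data] = α_{3}/Σα = 7.63/35.08 = 0.2175.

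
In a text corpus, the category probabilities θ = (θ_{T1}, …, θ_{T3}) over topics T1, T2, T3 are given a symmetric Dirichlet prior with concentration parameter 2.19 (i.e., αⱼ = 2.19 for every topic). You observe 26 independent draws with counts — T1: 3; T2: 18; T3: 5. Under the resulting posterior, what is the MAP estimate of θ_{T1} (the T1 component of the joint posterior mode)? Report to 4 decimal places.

The Dirichlet prior is conjugate to the Multinomial likelihood: each posterior αⱼ = prior αⱼ + observed count nⱼ.
Posterior concentration: (5.19, 20.19, 7.19), total = 32.57.
Joint mode component: (α_{T1}−1)/(Σα−K) = 4.19/29.57 = 0.1417.

0.1417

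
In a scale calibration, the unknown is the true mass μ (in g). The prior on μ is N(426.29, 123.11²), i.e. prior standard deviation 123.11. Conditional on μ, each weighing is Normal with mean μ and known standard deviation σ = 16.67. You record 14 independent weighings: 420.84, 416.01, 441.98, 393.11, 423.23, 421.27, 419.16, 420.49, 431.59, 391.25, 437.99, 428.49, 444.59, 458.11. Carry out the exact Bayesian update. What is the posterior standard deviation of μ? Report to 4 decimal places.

For Normal data with known variance σ², a Normal(μ₀, σ₀²) prior on μ is conjugate. Posterior precision = 1/σ₀² + n/σ²; posterior mean is the precision-weighted average of μ₀ and x̄.
σ₀² = 123.11² = 15156.0721, σ² = 16.67² = 277.8889; σ² + n·σ₀² = 277.8889 + 14·15156.0721 = 212462.8983.
Posterior precision = 1/σ₀² + n/σ² = 1/15156.0721 + 14/277.8889 = (σ² + n·σ₀²)/(σ₀²σ²) = 212462.8983/(15156.0721·277.8889); posterior variance σₙ² = σ₀²σ²/(σ² + n·σ₀²) = 15156.0721·277.8889/212462.8983 = 19.823246.
Posterior SD = √σₙ² = √(15156.0721·277.8889/212462.8983) = 4.4523.

4.4523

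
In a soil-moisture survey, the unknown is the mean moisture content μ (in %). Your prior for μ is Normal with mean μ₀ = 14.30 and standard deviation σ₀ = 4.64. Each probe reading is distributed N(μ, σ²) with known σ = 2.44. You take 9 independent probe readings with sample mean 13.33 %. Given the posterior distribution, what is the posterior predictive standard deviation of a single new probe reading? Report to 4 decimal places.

For Normal data with known variance σ², a Normal(μ₀, σ₀²) prior on μ is conjugate. Posterior precision = 1/σ₀² + n/σ²; posterior mean is the precision-weighted average of μ₀ and x̄.
σ₀² = 4.64² = 21.5296, σ² = 2.44² = 5.9536; σ² + n·σ₀² = 5.9536 + 9·21.5296 = 199.72.
Posterior precision = 1/σ₀² + n/σ² = 1/21.5296 + 9/5.9536 = (σ² + n·σ₀²)/(σ₀²σ²) = 199.72/(21.5296·5.9536); posterior variance σₙ² = σ₀²σ²/(σ² + n·σ₀²) = 21.5296·5.9536/199.72 = 0.641792.
Predictive variance for one new observation = σₙ² + σ² = 21.5296·5.9536/199.72 + 5.9536 = σ²·(σ₀² + 199.72)/199.72 = 5.9536·221.2496/199.72 = 6.595392; SD = √(5.9536·221.2496/199.72) = 2.5681.

2.5681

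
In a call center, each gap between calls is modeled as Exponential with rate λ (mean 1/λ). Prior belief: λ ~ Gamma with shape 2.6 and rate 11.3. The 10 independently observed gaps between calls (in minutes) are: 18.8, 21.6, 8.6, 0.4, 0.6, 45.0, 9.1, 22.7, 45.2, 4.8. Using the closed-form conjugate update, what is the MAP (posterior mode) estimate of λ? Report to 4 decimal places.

0.0617

With a Gamma(shape α, rate β) prior on the exponential rate λ, the posterior after n observations with total T = Σxᵢ is Gamma(α+n, β+T).
Sum of observations T = 176.8 minutes; n = 10.
Posterior: Gamma(2.6+10, 11.3+176.8) = Gamma(12.6, 188.1).
Mode = (α−1)/β = 0.0617.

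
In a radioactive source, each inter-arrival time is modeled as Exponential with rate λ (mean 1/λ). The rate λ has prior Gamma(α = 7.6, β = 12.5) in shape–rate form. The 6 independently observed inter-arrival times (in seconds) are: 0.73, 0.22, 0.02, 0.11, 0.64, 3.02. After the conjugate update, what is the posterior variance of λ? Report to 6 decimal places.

With a Gamma(shape α, rate β) prior on the exponential rate λ, the posterior after n observations with total T = Σxᵢ is Gamma(α+n, β+T).
Sum of observations T = 4.74 seconds; n = 6.
Posterior: Gamma(7.6+6, 12.5+4.74) = Gamma(13.6, 17.24).
Var = α/β² = 0.045758.

0.045758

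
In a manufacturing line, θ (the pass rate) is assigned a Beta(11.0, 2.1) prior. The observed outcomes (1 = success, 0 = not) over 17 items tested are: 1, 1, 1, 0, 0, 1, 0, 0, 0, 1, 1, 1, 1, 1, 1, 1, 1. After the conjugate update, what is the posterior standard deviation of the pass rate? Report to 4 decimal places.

The Beta prior is conjugate to a Binomial/Bernoulli likelihood; the update adds successes to α and failures to β.
Posterior: Beta(α+k, β+n−k) = Beta(11.0+12, 2.1+5) = Beta(23.0, 7.1).
Var = αβ/((α+β)²(α+β+1)) = 23.0·7.1/(30.1²·31.1) = 0.00579553; SD = √0.00579553 = 0.0761.

0.0761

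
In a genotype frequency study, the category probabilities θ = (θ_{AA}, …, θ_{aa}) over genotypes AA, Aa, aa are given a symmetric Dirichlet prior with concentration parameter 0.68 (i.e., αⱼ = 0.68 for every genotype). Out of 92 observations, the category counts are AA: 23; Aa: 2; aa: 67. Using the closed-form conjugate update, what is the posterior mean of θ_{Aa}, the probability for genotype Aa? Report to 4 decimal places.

The Dirichlet prior is conjugate to the Multinomial likelihood: each posterior αⱼ = prior αⱼ + observed count nⱼ.
Posterior concentration: (23.68, 2.68, 67.68), total = 94.04.
E[θ_{Aa}|data] = α_{Aa}/Σα = 2.68/94.04 = 0.0285.

0.0285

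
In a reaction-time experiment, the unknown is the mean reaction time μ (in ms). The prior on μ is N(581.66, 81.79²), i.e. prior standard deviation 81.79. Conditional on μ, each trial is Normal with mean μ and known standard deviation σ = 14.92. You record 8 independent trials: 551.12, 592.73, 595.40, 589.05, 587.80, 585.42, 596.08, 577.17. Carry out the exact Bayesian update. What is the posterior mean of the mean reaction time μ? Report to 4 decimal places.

584.3351

For Normal data with known variance σ², a Normal(μ₀, σ₀²) prior on μ is conjugate. Posterior precision = 1/σ₀² + n/σ²; posterior mean is the precision-weighted average of μ₀ and x̄.
Σxᵢ = 551.12 + 592.73 + 595.40 + 589.05 + 587.80 + 585.42 + 596.08 + 577.17 = 4674.77, so n·x̄ = 4674.77.
σ₀² = 81.79² = 6689.6041, σ² = 14.92² = 222.6064; σ² + n·σ₀² = 222.6064 + 8·6689.6041 = 53739.4392.
Posterior mean = (μ₀/σ₀² + n·x̄/σ²)/(1/σ₀² + n/σ²) = (σ²·μ₀ + σ₀²·n·x̄)/(σ² + n·σ₀²) = (222.6064·581.66 + 6689.6041·4674.77)/53739.4392 = 31401841.797181/53739.4392 = 584.3351.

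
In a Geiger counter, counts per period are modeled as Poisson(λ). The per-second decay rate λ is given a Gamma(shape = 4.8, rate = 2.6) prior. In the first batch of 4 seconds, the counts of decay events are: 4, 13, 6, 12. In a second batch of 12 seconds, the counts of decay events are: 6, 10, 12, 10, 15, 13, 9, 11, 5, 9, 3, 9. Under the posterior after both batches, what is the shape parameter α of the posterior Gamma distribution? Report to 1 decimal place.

151.8

With a Gamma(shape α, rate β) prior, the Poisson likelihood is conjugate: the posterior is Gamma(α + ΣXᵢ, β + n).
Batch 1: sum of counts S = 35 over n = 4 seconds.
After batch 1: Gamma(α+S, β+n) = Gamma(4.8+35, 2.6+4) = Gamma(39.8, 6.6).
Batch 2: sum of counts S = 112 over n = 12 seconds.
After batch 2: Gamma(α+S, β+n) = Gamma(39.8+112, 6.6+12) = Gamma(151.8, 18.6).
Posterior α = 151.8.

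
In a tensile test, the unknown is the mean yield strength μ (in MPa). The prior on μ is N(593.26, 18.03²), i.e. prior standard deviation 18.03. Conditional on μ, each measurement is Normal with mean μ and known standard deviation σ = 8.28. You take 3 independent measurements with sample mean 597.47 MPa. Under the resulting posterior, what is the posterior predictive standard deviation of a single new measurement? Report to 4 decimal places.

For Normal data with known variance σ², a Normal(μ₀, σ₀²) prior on μ is conjugate. Posterior precision = 1/σ₀² + n/σ²; posterior mean is the precision-weighted average of μ₀ and x̄.
σ₀² = 18.03² = 325.0809, σ² = 8.28² = 68.5584; σ² + n·σ₀² = 68.5584 + 3·325.0809 = 1043.8011.
Posterior precision = 1/σ₀² + n/σ² = 1/325.0809 + 3/68.5584 = (σ² + n·σ₀²)/(σ₀²σ²) = 1043.8011/(325.0809·68.5584); posterior variance σₙ² = σ₀²σ²/(σ² + n·σ₀²) = 325.0809·68.5584/1043.8011 = 21.351794.
Predictive variance for one new observation = σₙ² + σ² = 325.0809·68.5584/1043.8011 + 68.5584 = σ²·(σ₀² + 1043.8011)/1043.8011 = 68.5584·1368.882/1043.8011 = 89.910194; SD = √(68.5584·1368.882/1043.8011) = 9.4821.

9.4821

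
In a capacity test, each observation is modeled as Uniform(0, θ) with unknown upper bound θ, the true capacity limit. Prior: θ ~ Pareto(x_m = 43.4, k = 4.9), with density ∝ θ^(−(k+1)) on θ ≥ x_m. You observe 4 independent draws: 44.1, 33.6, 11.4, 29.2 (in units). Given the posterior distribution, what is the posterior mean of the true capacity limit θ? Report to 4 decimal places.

49.6823

A Pareto(scale x_m, shape k) prior on the upper bound θ of Uniform(0, θ) is conjugate: posterior is Pareto(max(x_m, max xᵢ), k + n).
Sample maximum = 44.1; prior scale x_m = 43.4 → posterior scale = max = 44.1.
Posterior shape = 4.9 + 4 = 8.9.
E[θ|data] = k·x_m/(k−1) = 8.9·44.1/7.9 = 49.6823.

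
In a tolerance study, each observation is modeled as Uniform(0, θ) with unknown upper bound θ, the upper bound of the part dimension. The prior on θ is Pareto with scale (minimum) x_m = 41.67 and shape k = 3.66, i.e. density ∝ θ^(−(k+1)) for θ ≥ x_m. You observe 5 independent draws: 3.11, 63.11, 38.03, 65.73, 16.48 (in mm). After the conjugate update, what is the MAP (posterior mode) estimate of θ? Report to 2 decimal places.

A Pareto(scale x_m, shape k) prior on the upper bound θ of Uniform(0, θ) is conjugate: posterior is Pareto(max(x_m, max xᵢ), k + n).
Sample maximum = 65.73; prior scale x_m = 41.67 → posterior scale = max = 65.73.
Posterior shape = 3.66 + 5 = 8.66.
The Pareto density is decreasing on [x_m, ∞), so the mode is x_m = 65.73.

65.73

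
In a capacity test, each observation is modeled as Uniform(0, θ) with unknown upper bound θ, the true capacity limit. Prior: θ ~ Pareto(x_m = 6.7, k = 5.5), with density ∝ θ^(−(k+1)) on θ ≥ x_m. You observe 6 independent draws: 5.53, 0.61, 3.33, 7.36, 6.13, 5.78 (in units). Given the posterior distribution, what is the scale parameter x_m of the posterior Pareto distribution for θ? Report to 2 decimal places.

A Pareto(scale x_m, shape k) prior on the upper bound θ of Uniform(0, θ) is conjugate: posterior is Pareto(max(x_m, max xᵢ), k + n).
Sample maximum = 7.36; prior scale x_m = 6.7 → posterior scale = max = 7.36.
Posterior shape = 5.5 + 6 = 11.5.
Posterior scale x_m = 7.36.

7.36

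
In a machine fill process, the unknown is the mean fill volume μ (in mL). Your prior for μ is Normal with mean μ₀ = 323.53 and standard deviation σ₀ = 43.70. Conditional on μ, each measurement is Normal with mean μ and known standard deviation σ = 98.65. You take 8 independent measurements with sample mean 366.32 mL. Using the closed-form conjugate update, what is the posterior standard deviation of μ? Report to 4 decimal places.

For Normal data with known variance σ², a Normal(μ₀, σ₀²) prior on μ is conjugate. Posterior precision = 1/σ₀² + n/σ²; posterior mean is the precision-weighted average of μ₀ and x̄.
σ₀² = 43.70² = 1909.69, σ² = 98.65² = 9731.8225; σ² + n·σ₀² = 9731.8225 + 8·1909.69 = 25009.3425.
Posterior precision = 1/σ₀² + n/σ² = 1/1909.69 + 8/9731.8225 = (σ² + n·σ₀²)/(σ₀²σ²) = 25009.3425/(1909.69·9731.8225); posterior variance σₙ² = σ₀²σ²/(σ² + n·σ₀²) = 1909.69·9731.8225/25009.3425 = 743.112863.
Posterior SD = √σₙ² = √(1909.69·9731.8225/25009.3425) = 27.2601.

27.2601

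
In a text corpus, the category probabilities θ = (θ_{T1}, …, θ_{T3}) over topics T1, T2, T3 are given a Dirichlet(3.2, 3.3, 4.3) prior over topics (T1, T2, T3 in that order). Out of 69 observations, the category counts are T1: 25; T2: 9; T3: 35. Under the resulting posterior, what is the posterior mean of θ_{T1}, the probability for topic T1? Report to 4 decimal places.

0.3534

The Dirichlet prior is conjugate to the Multinomial likelihood: each posterior αⱼ = prior αⱼ + observed count nⱼ.
Posterior concentration: (28.2, 12.3, 39.3), total = 79.8.
E[θ_{T1}|data] = α_{T1}/Σα = 28.2/79.8 = 0.3534.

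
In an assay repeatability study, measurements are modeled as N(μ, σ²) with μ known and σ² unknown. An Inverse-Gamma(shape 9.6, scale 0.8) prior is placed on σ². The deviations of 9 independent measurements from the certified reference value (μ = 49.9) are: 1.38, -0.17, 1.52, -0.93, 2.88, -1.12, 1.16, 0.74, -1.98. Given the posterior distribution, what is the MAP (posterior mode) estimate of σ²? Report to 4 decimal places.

With known mean μ and an Inverse-Gamma(α, β) prior on σ², the Normal likelihood is conjugate: posterior is Inv-Gamma(α + n/2, β + Σ(xᵢ−μ)²/2).
Σ(xᵢ−μ)² = (1.38)² + (-0.17)² + (1.52)² + (-0.93)² + (2.88)² + (-1.12)² + (1.16)² + (0.74)² + (-1.98)² = 20.4710.
Posterior: Inv-Gamma(9.6 + 9/2, 0.8 + 20.4710/2) = Inv-Gamma(14.10, 11.03550).
Mode = β/(α+1) = 11.03550/15.10 = 0.7308.

0.7308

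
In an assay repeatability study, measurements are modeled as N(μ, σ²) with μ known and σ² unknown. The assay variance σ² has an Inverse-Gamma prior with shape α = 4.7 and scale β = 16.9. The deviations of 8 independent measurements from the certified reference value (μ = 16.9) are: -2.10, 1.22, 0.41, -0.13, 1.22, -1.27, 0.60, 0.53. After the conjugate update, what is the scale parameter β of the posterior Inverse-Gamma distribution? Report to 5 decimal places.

With known mean μ and an Inverse-Gamma(α, β) prior on σ², the Normal likelihood is conjugate: posterior is Inv-Gamma(α + n/2, β + Σ(xᵢ−μ)²/2).
Σ(xᵢ−μ)² = (-2.10)² + (1.22)² + (0.41)² + (-0.13)² + (1.22)² + (-1.27)² + (0.60)² + (0.53)² = 9.8256.
Posterior: Inv-Gamma(4.7 + 8/2, 16.9 + 9.8256/2) = Inv-Gamma(8.70, 21.81280).
Posterior β = 21.81280.

21.81280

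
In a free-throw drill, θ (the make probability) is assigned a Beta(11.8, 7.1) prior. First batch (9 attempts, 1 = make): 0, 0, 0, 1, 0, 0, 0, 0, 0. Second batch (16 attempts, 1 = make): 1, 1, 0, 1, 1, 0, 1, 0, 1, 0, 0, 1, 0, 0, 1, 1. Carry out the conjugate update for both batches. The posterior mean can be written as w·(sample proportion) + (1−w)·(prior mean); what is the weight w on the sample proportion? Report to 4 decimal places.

0.5695

The Beta prior is conjugate to a Binomial/Bernoulli likelihood; the update adds successes to α and failures to β.
Total number of attempts: n = 9 + 16 = 25.
Posterior mean = (α₀+k)/(α₀+β₀+n) = [n/(α₀+β₀+n)]·(k/n) + [(α₀+β₀)/(α₀+β₀+n)]·α₀/(α₀+β₀), so only n and the prior enter the weight.
The weight on the data is w = n/(α₀+β₀+n) = 25/(11.8+7.1+25) = 25/43.9 = 0.5695.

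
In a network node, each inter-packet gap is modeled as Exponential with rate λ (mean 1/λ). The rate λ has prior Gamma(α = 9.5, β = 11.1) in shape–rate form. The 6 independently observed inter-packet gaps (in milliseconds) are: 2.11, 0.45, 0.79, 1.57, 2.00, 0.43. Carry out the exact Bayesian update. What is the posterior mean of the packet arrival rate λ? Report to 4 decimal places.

0.8401

With a Gamma(shape α, rate β) prior on the exponential rate λ, the posterior after n observations with total T = Σxᵢ is Gamma(α+n, β+T).
Sum of observations T = 7.35 milliseconds; n = 6.
Posterior: Gamma(9.5+6, 11.1+7.35) = Gamma(15.5, 18.45).
Posterior mean of λ = α/β = 15.5/18.45 = 0.8401.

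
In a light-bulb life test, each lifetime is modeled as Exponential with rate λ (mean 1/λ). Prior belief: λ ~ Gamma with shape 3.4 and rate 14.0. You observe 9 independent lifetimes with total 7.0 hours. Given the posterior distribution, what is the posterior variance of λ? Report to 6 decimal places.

0.028118

With a Gamma(shape α, rate β) prior on the exponential rate λ, the posterior after n observations with total T = Σxᵢ is Gamma(α+n, β+T).
Posterior: Gamma(3.4+9, 14.0+7.0) = Gamma(12.4, 21.0).
Var = α/β² = 0.028118.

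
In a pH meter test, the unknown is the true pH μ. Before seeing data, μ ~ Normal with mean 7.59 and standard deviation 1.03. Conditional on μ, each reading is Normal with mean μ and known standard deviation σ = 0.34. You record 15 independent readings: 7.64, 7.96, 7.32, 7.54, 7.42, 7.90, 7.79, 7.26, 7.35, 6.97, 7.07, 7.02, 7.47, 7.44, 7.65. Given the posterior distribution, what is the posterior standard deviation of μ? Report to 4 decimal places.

For Normal data with known variance σ², a Normal(μ₀, σ₀²) prior on μ is conjugate. Posterior precision = 1/σ₀² + n/σ²; posterior mean is the precision-weighted average of μ₀ and x̄.
σ₀² = 1.03² = 1.0609, σ² = 0.34² = 0.1156; σ² + n·σ₀² = 0.1156 + 15·1.0609 = 16.0291.
Posterior precision = 1/σ₀² + n/σ² = 1/1.0609 + 15/0.1156 = (σ² + n·σ₀²)/(σ₀²σ²) = 16.0291/(1.0609·0.1156); posterior variance σₙ² = σ₀²σ²/(σ² + n·σ₀²) = 1.0609·0.1156/16.0291 = 0.007651.
Posterior SD = √σₙ² = √(1.0609·0.1156/16.0291) = 0.0875.

0.0875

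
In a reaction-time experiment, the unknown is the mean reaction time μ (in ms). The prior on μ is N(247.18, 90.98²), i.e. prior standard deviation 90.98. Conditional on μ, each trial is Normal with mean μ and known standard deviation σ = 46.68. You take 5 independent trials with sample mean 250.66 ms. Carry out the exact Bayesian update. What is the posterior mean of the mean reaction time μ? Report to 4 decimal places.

250.4859

For Normal data with known variance σ², a Normal(μ₀, σ₀²) prior on μ is conjugate. Posterior precision = 1/σ₀² + n/σ²; posterior mean is the precision-weighted average of μ₀ and x̄.
n·x̄ = 5·250.66 = 1253.3.
σ₀² = 90.98² = 8277.3604, σ² = 46.68² = 2179.0224; σ² + n·σ₀² = 2179.0224 + 5·8277.3604 = 43565.8244.
Posterior mean = (μ₀/σ₀² + n·x̄/σ²)/(1/σ₀² + n/σ²) = (σ²·μ₀ + σ₀²·n·x̄)/(σ² + n·σ₀²) = (2179.0224·247.18 + 8277.3604·1253.3)/43565.8244 = 10912626.546152/43565.8244 = 250.4859.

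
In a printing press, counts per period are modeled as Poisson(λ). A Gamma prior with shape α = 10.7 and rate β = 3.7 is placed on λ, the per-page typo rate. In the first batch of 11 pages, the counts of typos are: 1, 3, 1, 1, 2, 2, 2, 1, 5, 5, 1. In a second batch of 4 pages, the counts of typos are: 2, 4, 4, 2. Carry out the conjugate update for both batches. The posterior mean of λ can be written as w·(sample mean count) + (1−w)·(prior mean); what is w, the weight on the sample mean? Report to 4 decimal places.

With a Gamma(shape α, rate β) prior, the Poisson likelihood is conjugate: the posterior is Gamma(α + ΣXᵢ, β + n).
Total number of pages: n = 11 + 4 = 15.
Posterior mean = (α₀+S)/(β₀+n) = [n/(β₀+n)]·(S/n) + [β₀/(β₀+n)]·(α₀/β₀), so only n and β₀ enter the weight.
Weight on data w = n/(β₀+n) = 15/(3.7+15) = 15/18.7 = 0.8021.

0.8021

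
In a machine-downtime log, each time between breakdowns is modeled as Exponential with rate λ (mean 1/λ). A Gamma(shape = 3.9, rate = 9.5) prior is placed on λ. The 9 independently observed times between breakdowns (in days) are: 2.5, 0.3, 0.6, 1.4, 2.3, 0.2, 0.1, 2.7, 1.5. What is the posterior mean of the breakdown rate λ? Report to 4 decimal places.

0.6114

With a Gamma(shape α, rate β) prior on the exponential rate λ, the posterior after n observations with total T = Σxᵢ is Gamma(α+n, β+T).
Sum of observations T = 11.6 days; n = 9.
Posterior: Gamma(3.9+9, 9.5+11.6) = Gamma(12.9, 21.1).
Posterior mean of λ = α/β = 12.9/21.1 = 0.6114.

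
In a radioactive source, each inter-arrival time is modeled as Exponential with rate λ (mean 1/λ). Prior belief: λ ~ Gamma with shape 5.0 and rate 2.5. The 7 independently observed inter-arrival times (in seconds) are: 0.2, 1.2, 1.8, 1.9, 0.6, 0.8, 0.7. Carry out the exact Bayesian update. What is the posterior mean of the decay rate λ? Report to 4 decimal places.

With a Gamma(shape α, rate β) prior on the exponential rate λ, the posterior after n observations with total T = Σxᵢ is Gamma(α+n, β+T).
Sum of observations T = 7.2 seconds; n = 7.
Posterior: Gamma(5.0+7, 2.5+7.2) = Gamma(12.0, 9.7).
Posterior mean of λ = α/β = 12.0/9.7 = 1.2371.

1.2371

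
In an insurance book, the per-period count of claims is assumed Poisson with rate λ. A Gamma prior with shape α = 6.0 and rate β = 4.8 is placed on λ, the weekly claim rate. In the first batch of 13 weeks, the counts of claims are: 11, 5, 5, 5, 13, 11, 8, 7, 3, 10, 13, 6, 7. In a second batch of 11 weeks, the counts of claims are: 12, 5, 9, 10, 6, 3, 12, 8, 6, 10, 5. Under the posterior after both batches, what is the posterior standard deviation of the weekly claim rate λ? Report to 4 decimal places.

With a Gamma(shape α, rate β) prior, the Poisson likelihood is conjugate: the posterior is Gamma(α + ΣXᵢ, β + n).
Batch 1: sum of counts S = 104 over n = 13 weeks.
After batch 1: Gamma(α+S, β+n) = Gamma(6.0+104, 4.8+13) = Gamma(110.0, 17.8).
Batch 2: sum of counts S = 86 over n = 11 weeks.
After batch 2: Gamma(α+S, β+n) = Gamma(110.0+86, 17.8+11) = Gamma(196.0, 28.8).
SD = √α/β = √196.0/28.8 = 0.4861.

0.4861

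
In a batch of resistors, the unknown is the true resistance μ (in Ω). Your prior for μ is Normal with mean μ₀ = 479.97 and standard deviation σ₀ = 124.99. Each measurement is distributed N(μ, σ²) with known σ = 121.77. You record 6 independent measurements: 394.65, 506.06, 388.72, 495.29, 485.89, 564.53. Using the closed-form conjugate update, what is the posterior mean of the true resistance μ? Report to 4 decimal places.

For Normal data with known variance σ², a Normal(μ₀, σ₀²) prior on μ is conjugate. Posterior precision = 1/σ₀² + n/σ²; posterior mean is the precision-weighted average of μ₀ and x̄.
Σxᵢ = 394.65 + 506.06 + 388.72 + 495.29 + 485.89 + 564.53 = 2835.14, so n·x̄ = 2835.14.
σ₀² = 124.99² = 15622.5001, σ² = 121.77² = 14827.9329; σ² + n·σ₀² = 14827.9329 + 6·15622.5001 = 108562.9335.
Posterior mean = (μ₀/σ₀² + n·x̄/σ²)/(1/σ₀² + n/σ²) = (σ²·μ₀ + σ₀²·n·x̄)/(σ² + n·σ₀²) = (14827.9329·479.97 + 15622.5001·2835.14)/108562.9335 = 51408937.887527/108562.9335 = 473.5404.

473.5404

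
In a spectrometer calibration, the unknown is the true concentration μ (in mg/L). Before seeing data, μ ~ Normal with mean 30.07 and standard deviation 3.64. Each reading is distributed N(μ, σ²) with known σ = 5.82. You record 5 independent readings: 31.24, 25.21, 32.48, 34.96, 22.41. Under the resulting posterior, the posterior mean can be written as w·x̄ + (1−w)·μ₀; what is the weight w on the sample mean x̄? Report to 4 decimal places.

For Normal data with known variance σ², a Normal(μ₀, σ₀²) prior on μ is conjugate. Posterior precision = 1/σ₀² + n/σ²; posterior mean is the precision-weighted average of μ₀ and x̄.
σ₀² = 3.64² = 13.2496, σ² = 5.82² = 33.8724. Prior precision 1/σ₀² = 1/13.2496; data precision n/σ² = 5/33.8724.
w = (n/σ²)/(1/σ₀² + n/σ²) = n·σ₀²/(σ² + n·σ₀²) = 5·13.2496/(33.8724 + 5·13.2496) = 66.248/100.1204 = 0.6617.

0.6617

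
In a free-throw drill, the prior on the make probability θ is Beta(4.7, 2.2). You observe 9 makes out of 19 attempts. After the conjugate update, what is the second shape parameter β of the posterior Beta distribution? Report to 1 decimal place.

12.2

The Beta prior is conjugate to a Binomial/Bernoulli likelihood; the update adds successes to α and failures to β.
Posterior: Beta(α+k, β+n−k) = Beta(4.7+9, 2.2+10) = Beta(13.7, 12.2).
Posterior β = 12.2.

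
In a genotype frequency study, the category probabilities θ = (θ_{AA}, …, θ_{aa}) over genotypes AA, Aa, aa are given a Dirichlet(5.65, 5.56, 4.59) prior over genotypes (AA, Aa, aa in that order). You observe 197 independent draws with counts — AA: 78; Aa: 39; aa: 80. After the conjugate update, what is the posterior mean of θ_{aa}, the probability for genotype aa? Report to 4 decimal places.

0.3975

The Dirichlet prior is conjugate to the Multinomial likelihood: each posterior αⱼ = prior αⱼ + observed count nⱼ.
Posterior concentration: (83.65, 44.56, 84.59), total = 212.80.
E[θ_{aa}|data] = α_{aa}/Σα = 84.59/212.80 = 0.3975.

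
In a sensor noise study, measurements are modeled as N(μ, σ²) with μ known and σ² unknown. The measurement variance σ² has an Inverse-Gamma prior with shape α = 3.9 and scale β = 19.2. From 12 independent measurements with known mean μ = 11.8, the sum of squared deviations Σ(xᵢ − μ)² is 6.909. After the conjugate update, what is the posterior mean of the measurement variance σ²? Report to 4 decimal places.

With known mean μ and an Inverse-Gamma(α, β) prior on σ², the Normal likelihood is conjugate: posterior is Inv-Gamma(α + n/2, β + Σ(xᵢ−μ)²/2).
Posterior: Inv-Gamma(3.9 + 12/2, 19.2 + 6.909/2) = Inv-Gamma(9.90, 22.6545).
E[σ²|data] = β/(α−1) = 22.6545/8.90 = 2.5454.

2.5454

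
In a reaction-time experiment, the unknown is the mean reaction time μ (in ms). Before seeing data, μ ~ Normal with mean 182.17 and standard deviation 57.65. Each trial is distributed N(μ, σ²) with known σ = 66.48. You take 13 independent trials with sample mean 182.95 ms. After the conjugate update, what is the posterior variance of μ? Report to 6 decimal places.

For Normal data with known variance σ², a Normal(μ₀, σ₀²) prior on μ is conjugate. Posterior precision = 1/σ₀² + n/σ²; posterior mean is the precision-weighted average of μ₀ and x̄.
σ₀² = 57.65² = 3323.5225, σ² = 66.48² = 4419.5904; σ² + n·σ₀² = 4419.5904 + 13·3323.5225 = 47625.3829.
Posterior precision = 1/σ₀² + n/σ² = 1/3323.5225 + 13/4419.5904 = (σ² + n·σ₀²)/(σ₀²σ²) = 47625.3829/(3323.5225·4419.5904); posterior variance σₙ² = σ₀²σ²/(σ² + n·σ₀²) = 3323.5225·4419.5904/47625.3829 = 308.419738.

308.419738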